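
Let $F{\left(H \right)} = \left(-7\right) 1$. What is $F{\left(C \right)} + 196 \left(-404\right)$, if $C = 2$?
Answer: $-79191$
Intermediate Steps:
$F{\left(H \right)} = -7$
$F{\left(C \right)} + 196 \left(-404\right) = -7 + 196 \left(-404\right) = -7 - 79184 = -79191$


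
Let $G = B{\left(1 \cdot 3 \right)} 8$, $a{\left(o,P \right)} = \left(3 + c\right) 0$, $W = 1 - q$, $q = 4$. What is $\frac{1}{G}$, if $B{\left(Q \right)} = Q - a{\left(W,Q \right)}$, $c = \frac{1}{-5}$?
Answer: $\frac{1}{24} \approx 0.041667$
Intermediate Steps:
$c = - \frac{1}{5} \approx -0.2$
$W = -3$ ($W = 1 - 4 = -3$)
$a{\left(o,P \right)} = 0$ ($a{\left(o,P \right)} = \left(3 - \frac{1}{5}\right) 0 = \frac{14}{5} \cdot 0 = 0$)
$B{\left(Q \right)} = Q$ ($B{\left(Q \right)} = Q - 0 = Q + 0 = Q$)
$G = 24$ ($G = 1 \cdot 3 \cdot 8 = 3 \cdot 8 = 24$)
$\frac{1}{G} = \frac{1}{24}$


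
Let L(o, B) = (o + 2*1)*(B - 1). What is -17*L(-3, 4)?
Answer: 51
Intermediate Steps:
L(o, B) = (-1 + B)*(2 + o) (L(o, B) = (o + 2)*(-1 + B) = (2 + o)*(-1 + B) = (-1 + B)*(2 + o))
-17*L(-3, 4) = -17*(-2 - 1*(-3) + 2*4 + 4*(-3)) = -17*(-2 + 3 + 8 - 12) = -17*(-3) = 51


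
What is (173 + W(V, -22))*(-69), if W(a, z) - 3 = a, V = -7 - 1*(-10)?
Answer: -12351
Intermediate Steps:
V = 3 (V = -7 + 10 = 3)
W(a, z) = 3 + a
(173 + W(V, -22))*(-69) = (173 + (3 + 3))*(-69) = (173 + 6)*(-69) = 179*(-69) = -12351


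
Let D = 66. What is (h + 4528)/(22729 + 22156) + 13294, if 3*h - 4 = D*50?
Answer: 1790120458/134655 ≈ 13294.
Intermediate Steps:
h = 3304/3 (h = 4/3 + (66*50)/3 = 4/3 + (⅓)*3300 = 4/3 + 1100 = 3304/3 ≈ 1101.3)
(h + 4528)/(22729 + 22156) + 13294 = (3304/3 + 4528)/(22729 + 22156) + 13294 = (16888/3)/44885 + 13294 = (16888/3)*(1/44885) + 13294 = 16888/134655 + 13294 = 1790120458/134655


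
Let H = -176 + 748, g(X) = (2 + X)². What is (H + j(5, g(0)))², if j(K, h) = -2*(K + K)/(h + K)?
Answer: 26296384/81 ≈ 3.2465e+5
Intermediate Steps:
j(K, h) = -4*K/(K + h) (j(K, h) = -2*2*K/(K + h) = -4*K/(K + h))
H = 572
(H + j(5, g(0)))² = (572 - 4*5/(5 + (2 + 0)²))² = (572 - 4*5/(5 + 2²))² = (572 - 4*5/(5 + 4))² = (572 - 4*5/9)² = (572 - 4*5*⅑)² = (572 - 20/9)² = (5128/9)² = 26296384/81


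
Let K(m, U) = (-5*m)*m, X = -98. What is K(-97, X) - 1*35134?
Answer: -82179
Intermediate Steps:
K(m, U) = -5*m²
K(-97, X) - 1*35134 = -5*(-97)² - 1*35134 = -5*9409 - 35134 = -47045 - 35134 = -82179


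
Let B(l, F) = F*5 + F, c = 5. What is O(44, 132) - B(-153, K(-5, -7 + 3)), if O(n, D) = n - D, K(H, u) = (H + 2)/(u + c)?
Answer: -70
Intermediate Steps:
K(H, u) = (2 + H)/(5 + u) (K(H, u) = (H + 2)/(u + 5) = (2 + H)/(5 + u))
B(l, F) = 6*F (B(l, F) = 5*F + F = 6*F)
O(44, 132) - B(-153, K(-5, -7 + 3)) = (44 - 1*132) - 6*(2 - 5)/(5 + (-7 + 3)) = (44 - 132) - 6*-3/(5 - 4) = -88 - 6*-3/1 = -88 - 6*1*(-3) = -88 - 6*(-3) = -88 - 1*(-18) = -88 + 18 = -70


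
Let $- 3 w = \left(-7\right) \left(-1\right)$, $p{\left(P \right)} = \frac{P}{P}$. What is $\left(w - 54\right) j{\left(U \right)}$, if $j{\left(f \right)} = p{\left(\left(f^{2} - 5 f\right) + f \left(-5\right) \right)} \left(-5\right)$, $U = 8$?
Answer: $\frac{845}{3} \approx 281.67$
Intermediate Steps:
$p{\left(P \right)} = 1$
$w = - \frac{7}{3}$ ($w = - \frac{\left(-7\right) \left(-1\right)}{3} = \left(- \frac{1}{3}\right) 7 = - \frac{7}{3} \approx -2.3333$)
$j{\left(f \right)} = -5$ ($j{\left(f \right)} = 1 \left(-5\right) = -5$)
$\left(w - 54\right) j{\left(U \right)} = \left(- \frac{7}{3} - 54\right) \left(-5\right) = \left(- \frac{169}{3}\right) \left(-5\right) = \frac{845}{3}$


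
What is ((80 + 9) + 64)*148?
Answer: 22644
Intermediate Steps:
((80 + 9) + 64)*148 = (89 + 64)*148 = 153*148 = 22644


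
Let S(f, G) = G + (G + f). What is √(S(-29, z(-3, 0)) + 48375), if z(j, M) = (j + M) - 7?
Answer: √48326 ≈ 219.83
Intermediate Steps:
z(j, M) = -7 + M + j (z(j, M) = (M + j) - 7 = -7 + M + j)
S(f, G) = f + 2*G
√(S(-29, z(-3, 0)) + 48375) = √((-29 + 2*(-7 + 0 - 3)) + 48375) = √((-29 + 2*(-10)) + 48375) = √((-29 - 20) + 48375) = √(-49 + 48375) = √48326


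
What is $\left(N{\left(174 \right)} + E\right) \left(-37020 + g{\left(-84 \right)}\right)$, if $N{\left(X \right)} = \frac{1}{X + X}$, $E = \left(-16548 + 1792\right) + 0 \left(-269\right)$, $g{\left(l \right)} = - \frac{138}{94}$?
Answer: $\frac{2978365865261}{5452} \approx 5.4629 \cdot 10^{8}$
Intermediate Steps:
$g{\left(l \right)} = - \frac{69}{47}$ ($g{\left(l \right)} = \left(-138\right) \frac{1}{94} = - \frac{69}{47}$)
$E = -14756$ ($E = -14756 + 0 = -14756$)
$N{\left(X \right)} = \frac{1}{2 X}$
$\left(N{\left(174 \right)} + E\right) \left(-37020 + g{\left(-84 \right)}\right) = \left(\frac{1}{2 \cdot 174} - 14756\right) \left(-37020 - \frac{69}{47}\right) = \left(\frac{1}{2} \cdot \frac{1}{174} - 14756\right) \left(- \frac{1740009}{47}\right) = \left(\frac{1}{348} - 14756\right) \left(- \frac{1740009}{47}\right) = \left(- \frac{5135087}{348}\right) \left(- \frac{1740009}{47}\right) = \frac{2978365865261}{5452}$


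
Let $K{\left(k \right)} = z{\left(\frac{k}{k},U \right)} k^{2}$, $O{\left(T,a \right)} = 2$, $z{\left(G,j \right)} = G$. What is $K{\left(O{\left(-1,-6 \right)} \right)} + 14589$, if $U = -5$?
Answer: $14593$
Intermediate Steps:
$K{\left(k \right)} = k^{2}$ ($K{\left(k \right)} = \frac{k}{k} k^{2} = 1 k^{2} = k^{2}$)
$K{\left(O{\left(-1,-6 \right)} \right)} + 14589 = 2^{2} + 14589 = 4 + 14589 = 14593$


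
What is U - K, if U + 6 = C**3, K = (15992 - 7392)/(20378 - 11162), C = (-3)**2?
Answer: 831821/1152 ≈ 722.07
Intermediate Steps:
C = 9
K = 1075/1152 (K = 8600/9216 = 8600*(1/9216) = 1075/1152 ≈ 0.93316)
U = 723 (U = -6 + 9**3 = -6 + 729 = 723)
U - K = 723 - 1*1075/1152 = 723 - 1075/1152 = 831821/1152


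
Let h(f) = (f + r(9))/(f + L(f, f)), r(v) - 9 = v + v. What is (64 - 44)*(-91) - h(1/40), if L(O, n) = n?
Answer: -4721/2 ≈ -2360.5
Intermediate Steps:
r(v) = 9 + 2*v (r(v) = 9 + (v + v) = 9 + 2*v)
h(f) = (27 + f)/(2*f) (h(f) = (f + (9 + 2*9))/(f + f) = (f + (9 + 18))/((2*f)) = (f + 27)*(1/(2*f)) = (27 + f)*(1/(2*f)) = (27 + f)/(2*f))
(64 - 44)*(-91) - h(1/40) = (64 - 44)*(-91) - (27 + 1/40)/(2*(1/40)) = 20*(-91) - (27 + 1/40)/(2*1/40) = -1820 - 40*1081/(2*40) = -1820 - 1*1081/2 = -1820 - 1081/2 = -4721/2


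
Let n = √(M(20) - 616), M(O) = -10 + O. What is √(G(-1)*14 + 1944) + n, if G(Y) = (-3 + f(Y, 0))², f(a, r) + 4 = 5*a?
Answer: 6*√110 + I*√606 ≈ 62.929 + 24.617*I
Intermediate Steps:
f(a, r) = -4 + 5*a
n = I*√606 (n = √((-10 + 20) - 616) = √(10 - 616) = √(-606) = I*√606 ≈ 24.617*I)
G(Y) = (-7 + 5*Y)² (G(Y) = (-3 + (-4 + 5*Y))² = (-7 + 5*Y)²)
√(G(-1)*14 + 1944) + n = √((-7 + 5*(-1))²*14 + 1944) + I*√606 = √((-7 - 5)²*14 + 1944) + I*√606 = √((-12)²*14 + 1944) + I*√606 = √(144*14 + 1944) + I*√606 = √(2016 + 1944) + I*√606 = √3960 + I*√606 = 6*√110 + I*√606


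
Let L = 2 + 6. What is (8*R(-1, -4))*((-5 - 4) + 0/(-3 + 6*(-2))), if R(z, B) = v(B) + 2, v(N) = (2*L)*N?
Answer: 4464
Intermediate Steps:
L = 8
v(N) = 16*N (v(N) = (2*8)*N = 16*N)
R(z, B) = 2 + 16*B (R(z, B) = 16*B + 2 = 2 + 16*B)
(8*R(-1, -4))*((-5 - 4) + 0/(-3 + 6*(-2))) = (8*(2 + 16*(-4)))*((-5 - 4) + 0/(-3 + 6*(-2))) = (8*(2 - 64))*(-9 + 0/(-3 - 12)) = (8*(-62))*(-9 + 0/(-15)) = -496*(-9 + 0*(-1/15)) = -496*(-9 + 0) = -496*(-9) = 4464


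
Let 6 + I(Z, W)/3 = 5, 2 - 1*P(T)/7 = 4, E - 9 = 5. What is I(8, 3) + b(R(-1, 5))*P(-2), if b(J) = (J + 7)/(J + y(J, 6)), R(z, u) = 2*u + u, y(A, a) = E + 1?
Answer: -199/15 ≈ -13.267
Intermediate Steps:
E = 14 (E = 9 + 5 = 14)
P(T) = -14 (P(T) = 14 - 7*4 = 14 - 28 = -14)
y(A, a) = 15 (y(A, a) = 14 + 1 = 15)
I(Z, W) = -3 (I(Z, W) = -18 + 3*5 = -18 + 15 = -3)
R(z, u) = 3*u
b(J) = (7 + J)/(15 + J) (b(J) = (J + 7)/(J + 15) = (7 + J)/(15 + J))
I(8, 3) + b(R(-1, 5))*P(-2) = -3 + ((7 + 3*5)/(15 + 3*5))*(-14) = -3 + ((7 + 15)/(15 + 15))*(-14) = -3 + (22/30)*(-14) = -3 + ((1/30)*22)*(-14) = -3 + (11/15)*(-14) = -3 - 154/15 = -199/15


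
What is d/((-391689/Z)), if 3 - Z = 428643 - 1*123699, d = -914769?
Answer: -10331502727/14507 ≈ -7.1217e+5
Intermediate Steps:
Z = -304941 (Z = 3 - (428643 - 1*123699) = 3 - (428643 - 123699) = 3 - 1*304944 = 3 - 304944 = -304941)
d/((-391689/Z)) = -914769/((-391689/(-304941))) = -914769/((-391689*(-1/304941))) = -914769/130563/101647 = -914769*101647/130563 = -10331502727/14507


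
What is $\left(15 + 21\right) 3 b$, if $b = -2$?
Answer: $-216$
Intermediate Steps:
$\left(15 + 21\right) 3 b = \left(15 + 21\right) 3 \left(-2\right) = 36 \cdot 3 \left(-2\right) = 108 \left(-2\right) = -216$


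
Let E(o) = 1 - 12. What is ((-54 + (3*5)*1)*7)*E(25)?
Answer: 3003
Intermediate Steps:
E(o) = -11
((-54 + (3*5)*1)*7)*E(25) = ((-54 + (3*5)*1)*7)*(-11) = ((-54 + 15*1)*7)*(-11) = ((-54 + 15)*7)*(-11) = -39*7*(-11) = -273*(-11) = 3003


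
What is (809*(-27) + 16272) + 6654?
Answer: 1083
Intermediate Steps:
(809*(-27) + 16272) + 6654 = (-21843 + 16272) + 6654 = -5571 + 6654 = 1083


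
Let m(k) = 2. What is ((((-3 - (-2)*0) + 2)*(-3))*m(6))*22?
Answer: 132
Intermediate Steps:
((((-3 - (-2)*0) + 2)*(-3))*m(6))*22 = ((((-3 - (-2)*0) + 2)*(-3))*2)*22 = ((((-3 - 1*0) + 2)*(-3))*2)*22 = ((((-3 + 0) + 2)*(-3))*2)*22 = (((-3 + 2)*(-3))*2)*22 = (-1*(-3)*2)*22 = (3*2)*22 = 6*22 = 132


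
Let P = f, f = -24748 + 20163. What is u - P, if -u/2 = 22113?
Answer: -39641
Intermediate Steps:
u = -44226 (u = -2*22113 = -44226)
f = -4585
P = -4585
u - P = -44226 - 1*(-4585) = -44226 + 4585 = -39641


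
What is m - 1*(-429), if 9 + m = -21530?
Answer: -21110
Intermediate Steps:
m = -21539 (m = -9 - 21530 = -21539)
m - 1*(-429) = -21539 - 1*(-429) = -21539 + 429 = -21110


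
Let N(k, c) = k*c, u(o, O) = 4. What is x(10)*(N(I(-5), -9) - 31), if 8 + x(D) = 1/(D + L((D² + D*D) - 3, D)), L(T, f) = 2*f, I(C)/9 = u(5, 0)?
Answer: 16969/6 ≈ 2828.2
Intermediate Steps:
I(C) = 36 (I(C) = 9*4 = 36)
x(D) = -8 + 1/(3*D) (x(D) = -8 + 1/(D + 2*D) = -8 + 1/(3*D))
N(k, c) = c*k
x(10)*(N(I(-5), -9) - 31) = (-8 + (⅓)/10)*(-9*36 - 31) = (-8 + (⅓)*(⅒))*(-324 - 31) = (-8 + 1/30)*(-355) = -239/30*(-355) = 16969/6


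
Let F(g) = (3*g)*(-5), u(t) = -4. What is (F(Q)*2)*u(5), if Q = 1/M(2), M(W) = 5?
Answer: 24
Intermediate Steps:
Q = ⅕ (Q = 1/5 = ⅕ ≈ 0.20000)
F(g) = -15*g
(F(Q)*2)*u(5) = (-15*⅕*2)*(-4) = -3*2*(-4) = -6*(-4) = 24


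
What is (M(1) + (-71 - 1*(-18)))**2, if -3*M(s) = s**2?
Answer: 25600/9 ≈ 2844.4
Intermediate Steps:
M(s) = -s**2/3
(M(1) + (-71 - 1*(-18)))**2 = (-1/3*1**2 + (-71 - 1*(-18)))**2 = (-1/3*1 + (-71 + 18))**2 = (-1/3 - 53)**2 = (-160/3)**2 = 25600/9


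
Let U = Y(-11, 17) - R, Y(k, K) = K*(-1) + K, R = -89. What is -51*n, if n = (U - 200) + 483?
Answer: -18972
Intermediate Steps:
Y(k, K) = 0 (Y(k, K) = -K + K = 0)
U = 89 (U = 0 - 1*(-89) = 0 + 89 = 89)
n = 372 (n = (89 - 200) + 483 = -111 + 483 = 372)
-51*n = -51*372 = -18972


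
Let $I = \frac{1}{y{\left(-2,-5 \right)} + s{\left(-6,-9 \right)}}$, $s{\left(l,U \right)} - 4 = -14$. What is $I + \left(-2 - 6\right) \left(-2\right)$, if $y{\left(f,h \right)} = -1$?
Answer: $\frac{175}{11} \approx 15.909$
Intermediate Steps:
$s{\left(l,U \right)} = -10$ ($s{\left(l,U \right)} = 4 - 14 = -10$)
$I = - \frac{1}{11}$ ($I = \frac{1}{-1 - 10} = \frac{1}{-11} = - \frac{1}{11} \approx -0.090909$)
$I + \left(-2 - 6\right) \left(-2\right) = - \frac{1}{11} + \left(-2 - 6\right) \left(-2\right) = - \frac{1}{11} - -16 = - \frac{1}{11} + 16 = \frac{175}{11}$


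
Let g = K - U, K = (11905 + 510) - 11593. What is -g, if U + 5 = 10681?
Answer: 9854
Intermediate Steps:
U = 10676 (U = -5 + 10681 = 10676)
K = 822 (K = 12415 - 11593 = 822)
g = -9854 (g = 822 - 1*10676 = 822 - 10676 = -9854)
-g = -1*(-9854) = 9854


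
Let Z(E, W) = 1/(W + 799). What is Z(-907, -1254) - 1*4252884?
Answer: -1935062221/455 ≈ -4.2529e+6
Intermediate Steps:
Z(E, W) = 1/(799 + W)
Z(-907, -1254) - 1*4252884 = 1/(799 - 1254) - 1*4252884 = 1/(-455) - 4252884 = -1/455 - 4252884 = -1935062221/455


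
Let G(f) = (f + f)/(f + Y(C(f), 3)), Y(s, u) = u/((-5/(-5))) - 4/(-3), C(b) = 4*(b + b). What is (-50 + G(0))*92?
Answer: -4600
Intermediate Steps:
C(b) = 8*b (C(b) = 4*(2*b) = 8*b)
Y(s, u) = 4/3 + u (Y(s, u) = u/((-5*(-1/5))) - 4*(-1/3) = u/1 + 4/3 = u*1 + 4/3 = u + 4/3 = 4/3 + u)
G(f) = 2*f/(13/3 + f) (G(f) = (f + f)/(f + (4/3 + 3)) = (2*f)/(f + 13/3) = (2*f)/(13/3 + f) = 2*f/(13/3 + f))
(-50 + G(0))*92 = (-50 + 6*0/(13 + 3*0))*92 = (-50 + 6*0/(13 + 0))*92 = (-50 + 6*0/13)*92 = (-50 + 6*0*(1/13))*92 = (-50 + 0)*92 = -50*92 = -4600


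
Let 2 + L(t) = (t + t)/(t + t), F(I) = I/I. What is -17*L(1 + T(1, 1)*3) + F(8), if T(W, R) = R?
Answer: 18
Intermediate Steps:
F(I) = 1
L(t) = -1 (L(t) = -2 + (t + t)/(t + t) = -2 + (2*t)/((2*t)) = -2 + (2*t)*(1/(2*t)) = -2 + 1 = -1)
-17*L(1 + T(1, 1)*3) + F(8) = -17*(-1) + 1 = 17 + 1 = 18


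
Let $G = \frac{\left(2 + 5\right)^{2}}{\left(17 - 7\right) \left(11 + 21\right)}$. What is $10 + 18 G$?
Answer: $\frac{2041}{160} \approx 12.756$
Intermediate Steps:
$G = \frac{49}{320}$ ($G = \frac{7^{2}}{10 \cdot 32} = \frac{49}{320} \approx 0.15313$)
$10 + 18 G = 10 + 18 \cdot \frac{49}{320} = 10 + \frac{441}{160} = \frac{2041}{160}$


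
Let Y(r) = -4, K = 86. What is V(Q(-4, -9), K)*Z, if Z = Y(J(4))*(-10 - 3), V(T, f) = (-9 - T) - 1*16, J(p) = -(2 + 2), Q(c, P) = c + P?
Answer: -624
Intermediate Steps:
Q(c, P) = P + c
J(p) = -4 (J(p) = -1*4 = -4)
V(T, f) = -25 - T (V(T, f) = (-9 - T) - 16 = -25 - T)
Z = 52 (Z = -4*(-10 - 3) = -4*(-13) = 52)
V(Q(-4, -9), K)*Z = (-25 - (-9 - 4))*52 = (-25 - 1*(-13))*52 = (-25 + 13)*52 = -12*52 = -624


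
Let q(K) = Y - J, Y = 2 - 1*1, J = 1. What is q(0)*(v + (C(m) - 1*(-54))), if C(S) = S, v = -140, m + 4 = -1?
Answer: 0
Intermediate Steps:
m = -5 (m = -4 - 1 = -5)
Y = 1 (Y = 2 - 1 = 1)
q(K) = 0 (q(K) = 1 - 1*1 = 1 - 1 = 0)
q(0)*(v + (C(m) - 1*(-54))) = 0*(-140 + (-5 - 1*(-54))) = 0*(-140 + (-5 + 54)) = 0*(-140 + 49) = 0*(-91) = 0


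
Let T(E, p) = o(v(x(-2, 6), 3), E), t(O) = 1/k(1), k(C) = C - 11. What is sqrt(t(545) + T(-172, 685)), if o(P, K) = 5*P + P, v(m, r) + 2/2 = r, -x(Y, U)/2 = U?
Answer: sqrt(1190)/10 ≈ 3.4496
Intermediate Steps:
k(C) = -11 + C
x(Y, U) = -2*U
v(m, r) = -1 + r
o(P, K) = 6*P
t(O) = -1/10 (t(O) = 1/(-11 + 1) = 1/(-10) = -1/10)
T(E, p) = 12 (T(E, p) = 6*(-1 + 3) = 6*2 = 12)
sqrt(t(545) + T(-172, 685)) = sqrt(-1/10 + 12) = sqrt(119/10) = sqrt(1190)/10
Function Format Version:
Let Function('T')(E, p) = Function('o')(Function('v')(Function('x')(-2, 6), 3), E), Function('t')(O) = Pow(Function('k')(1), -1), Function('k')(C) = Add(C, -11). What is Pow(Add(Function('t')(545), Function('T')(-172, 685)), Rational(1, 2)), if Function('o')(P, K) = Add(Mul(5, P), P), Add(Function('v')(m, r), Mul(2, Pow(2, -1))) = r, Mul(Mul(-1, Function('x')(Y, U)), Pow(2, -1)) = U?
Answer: Mul(Rational(1, 10), Pow(1190, Rational(1, 2))) ≈ 3.4496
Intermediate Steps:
Function('k')(C) = Add(-11, C)
Function('x')(Y, U) = Mul(-2, U)
Function('v')(m, r) = Add(-1, r)
Function('o')(P, K) = Mul(6, P)
Function('t')(O) = Rational(-1, 10) (Function('t')(O) = Pow(Add(-11, 1), -1) = Pow(-10, -1) = Rational(-1, 10))
Function('T')(E, p) = 12 (Function('T')(E, p) = Mul(6, Add(-1, 3)) = Mul(6, 2) = 12)
Pow(Add(Function('t')(545), Function('T')(-172, 685)), Rational(1, 2)) = Pow(Add(Rational(-1, 10), 12), Rational(1, 2)) = Pow(Rational(119, 10), Rational(1, 2)) = Mul(Rational(1, 10), Pow(1190, Rational(1, 2)))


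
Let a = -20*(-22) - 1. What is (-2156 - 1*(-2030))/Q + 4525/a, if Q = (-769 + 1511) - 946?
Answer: 163069/14926 ≈ 10.925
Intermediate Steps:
Q = -204 (Q = 742 - 946 = -204)
a = 439 (a = 440 - 1 = 439)
(-2156 - 1*(-2030))/Q + 4525/a = (-2156 - 1*(-2030))/(-204) + 4525/439 = (-2156 + 2030)*(-1/204) + 4525*(1/439) = -126*(-1/204) + 4525/439 = 21/34 + 4525/439 = 163069/14926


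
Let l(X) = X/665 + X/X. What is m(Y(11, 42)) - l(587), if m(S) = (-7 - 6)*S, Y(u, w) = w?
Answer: -364342/665 ≈ -547.88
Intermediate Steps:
m(S) = -13*S
l(X) = 1 + X/665 (l(X) = X*(1/665) + 1 = X/665 + 1 = 1 + X/665)
m(Y(11, 42)) - l(587) = -13*42 - (1 + (1/665)*587) = -546 - (1 + 587/665) = -546 - 1*1252/665 = -546 - 1252/665 = -364342/665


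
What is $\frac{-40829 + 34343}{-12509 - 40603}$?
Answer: $\frac{1081}{8852} \approx 0.12212$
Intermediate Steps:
$\frac{-40829 + 34343}{-12509 - 40603} = - \frac{6486}{-53112} = \left(-6486\right) \left(- \frac{1}{53112}\right) = \frac{1081}{8852}$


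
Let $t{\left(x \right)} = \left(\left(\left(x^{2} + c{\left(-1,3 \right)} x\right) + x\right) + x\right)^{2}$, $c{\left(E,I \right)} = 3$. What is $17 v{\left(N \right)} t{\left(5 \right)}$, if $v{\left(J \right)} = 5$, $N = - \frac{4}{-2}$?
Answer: $212500$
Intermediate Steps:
$N = 2$ ($N = \left(-4\right) \left(- \frac{1}{2}\right) = 2$)
$t{\left(x \right)} = \left(x^{2} + 5 x\right)^{2}$ ($t{\left(x \right)} = \left(\left(\left(x^{2} + 3 x\right) + x\right) + x\right)^{2} = \left(\left(x^{2} + 4 x\right) + x\right)^{2} = \left(x^{2} + 5 x\right)^{2}$)
$17 v{\left(N \right)} t{\left(5 \right)} = 17 \cdot 5 \cdot 5^{2} \left(5 + 5\right)^{2} = 85 \cdot 25 \cdot 10^{2} = 85 \cdot 25 \cdot 100 = 85 \cdot 2500 = 212500$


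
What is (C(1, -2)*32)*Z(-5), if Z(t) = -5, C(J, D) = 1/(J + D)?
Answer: 160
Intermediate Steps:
C(J, D) = 1/(D + J)
(C(1, -2)*32)*Z(-5) = (32/(-2 + 1))*(-5) = (32/(-1))*(-5) = -1*32*(-5) = -32*(-5) = 160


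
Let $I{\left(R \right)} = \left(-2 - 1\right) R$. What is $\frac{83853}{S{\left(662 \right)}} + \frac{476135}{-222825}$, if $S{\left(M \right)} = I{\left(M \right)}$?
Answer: $- \frac{1308676589}{29502030} \approx -44.359$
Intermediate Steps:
$I{\left(R \right)} = - 3 R$
$S{\left(M \right)} = - 3 M$
$\frac{83853}{S{\left(662 \right)}} + \frac{476135}{-222825} = \frac{83853}{\left(-3\right) 662} + \frac{476135}{-222825} = \frac{83853}{-1986} + 476135 \left(- \frac{1}{222825}\right) = 83853 \left(- \frac{1}{1986}\right) - \frac{95227}{44565} = - \frac{27951}{662} - \frac{95227}{44565} = - \frac{1308676589}{29502030}$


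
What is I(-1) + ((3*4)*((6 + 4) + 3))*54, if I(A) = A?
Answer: 8423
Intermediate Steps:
I(-1) + ((3*4)*((6 + 4) + 3))*54 = -1 + ((3*4)*((6 + 4) + 3))*54 = -1 + (12*(10 + 3))*54 = -1 + (12*13)*54 = -1 + 156*54 = -1 + 8424 = 8423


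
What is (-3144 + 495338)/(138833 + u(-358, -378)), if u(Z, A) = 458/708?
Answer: 174236676/49147111 ≈ 3.5452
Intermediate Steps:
u(Z, A) = 229/354 (u(Z, A) = 458*(1/708) = 229/354)
(-3144 + 495338)/(138833 + u(-358, -378)) = (-3144 + 495338)/(138833 + 229/354) = 492194/(49147111/354) = 492194*(354/49147111) = 174236676/49147111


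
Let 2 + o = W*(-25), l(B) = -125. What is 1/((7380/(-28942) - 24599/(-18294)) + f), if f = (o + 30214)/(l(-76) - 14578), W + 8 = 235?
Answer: -1542751314/893541997 ≈ -1.7266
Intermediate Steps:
W = 227 (W = -8 + 235 = 227)
o = -5677 (o = -2 + 227*(-25) = -2 - 5675 = -5677)
f = -8179/4901 (f = (-5677 + 30214)/(-125 - 14578) = 24537/(-14703) = 24537*(-1/14703) = -8179/4901 ≈ -1.6688)
1/((7380/(-28942) - 24599/(-18294)) + f) = 1/((7380/(-28942) - 24599/(-18294)) - 8179/4901) = 1/((7380*(-1/28942) - 24599*(-1/18294)) - 8179/4901) = 1/((-3690/14471 + 24599/18294) - 8179/4901) = 1/(288467269/264732474 - 8179/4901) = 1/(-893541997/1542751314) = -1542751314/893541997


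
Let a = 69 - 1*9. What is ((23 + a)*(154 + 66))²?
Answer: 333427600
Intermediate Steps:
a = 60 (a = 69 - 9 = 60)
((23 + a)*(154 + 66))² = ((23 + 60)*(154 + 66))² = (83*220)² = 18260² = 333427600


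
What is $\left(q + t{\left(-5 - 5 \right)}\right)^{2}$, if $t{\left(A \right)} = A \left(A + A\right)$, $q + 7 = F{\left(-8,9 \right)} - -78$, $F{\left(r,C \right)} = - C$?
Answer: $68644$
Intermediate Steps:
$q = 62$ ($q = -7 - -69 = -7 + \left(-9 + 78\right) = -7 + 69 = 62$)
$t{\left(A \right)} = 2 A^{2}$ ($t{\left(A \right)} = A 2 A = 2 A^{2}$)
$\left(q + t{\left(-5 - 5 \right)}\right)^{2} = \left(62 + 2 \left(-5 - 5\right)^{2}\right)^{2} = \left(62 + 2 \left(-10\right)^{2}\right)^{2} = \left(62 + 2 \cdot 100\right)^{2} = \left(62 + 200\right)^{2} = 262^{2} = 68644$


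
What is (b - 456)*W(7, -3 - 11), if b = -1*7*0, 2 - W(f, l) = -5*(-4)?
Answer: 8208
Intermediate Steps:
W(f, l) = -18 (W(f, l) = 2 - (-5)*(-4) = 2 - 1*20 = 2 - 20 = -18)
b = 0 (b = -7*0 = 0)
(b - 456)*W(7, -3 - 11) = (0 - 456)*(-18) = -456*(-18) = 8208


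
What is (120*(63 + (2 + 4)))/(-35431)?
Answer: -8280/35431 ≈ -0.23369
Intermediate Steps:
(120*(63 + (2 + 4)))/(-35431) = (120*(63 + 6))*(-1/35431) = (120*69)*(-1/35431) = 8280*(-1/35431) = -8280/35431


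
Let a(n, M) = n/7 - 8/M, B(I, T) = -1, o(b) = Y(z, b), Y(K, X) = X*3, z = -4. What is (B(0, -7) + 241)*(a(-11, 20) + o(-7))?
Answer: -38592/7 ≈ -5513.1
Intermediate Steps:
Y(K, X) = 3*X
o(b) = 3*b
a(n, M) = -8/M + n/7 (a(n, M) = n*(⅐) - 8/M = n/7 - 8/M = -8/M + n/7)
(B(0, -7) + 241)*(a(-11, 20) + o(-7)) = (-1 + 241)*((-8/20 + (⅐)*(-11)) + 3*(-7)) = 240*((-8*1/20 - 11/7) - 21) = 240*((-⅖ - 11/7) - 21) = 240*(-69/35 - 21) = 240*(-804/35) = -38592/7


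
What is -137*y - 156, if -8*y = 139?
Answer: 17795/8 ≈ 2224.4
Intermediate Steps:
y = -139/8 (y = -1/8*139 = -139/8 ≈ -17.375)
-137*y - 156 = -137*(-139/8) - 156 = 19043/8 - 156 = 17795/8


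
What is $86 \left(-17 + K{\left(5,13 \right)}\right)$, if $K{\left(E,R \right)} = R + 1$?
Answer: $-258$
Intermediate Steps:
$K{\left(E,R \right)} = 1 + R$
$86 \left(-17 + K{\left(5,13 \right)}\right) = 86 \left(-17 + \left(1 + 13\right)\right) = 86 \left(-17 + 14\right) = 86 \left(-3\right) = -258$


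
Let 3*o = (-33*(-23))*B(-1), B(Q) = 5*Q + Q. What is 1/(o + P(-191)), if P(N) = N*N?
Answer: 1/34963 ≈ 2.8602e-5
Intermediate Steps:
P(N) = N²
B(Q) = 6*Q
o = -1518 (o = ((-33*(-23))*(6*(-1)))/3 = (759*(-6))/3 = (⅓)*(-4554) = -1518)
1/(o + P(-191)) = 1/(-1518 + (-191)²) = 1/(-1518 + 36481) = 1/34963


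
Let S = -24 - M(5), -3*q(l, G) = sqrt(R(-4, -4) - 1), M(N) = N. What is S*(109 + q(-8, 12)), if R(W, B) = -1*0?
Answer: -3161 + 29*I/3 ≈ -3161.0 + 9.6667*I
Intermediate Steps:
R(W, B) = 0
q(l, G) = -I/3 (q(l, G) = -sqrt(0 - 1)/3 = -I/3)
S = -29 (S = -24 - 1*5 = -24 - 5 = -29)
S*(109 + q(-8, 12)) = -29*(109 - I/3) = -3161 + 29*I/3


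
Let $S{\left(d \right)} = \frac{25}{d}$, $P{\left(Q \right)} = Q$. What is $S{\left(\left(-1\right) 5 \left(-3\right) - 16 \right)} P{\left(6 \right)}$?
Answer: $-150$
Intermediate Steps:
$S{\left(\left(-1\right) 5 \left(-3\right) - 16 \right)} P{\left(6 \right)} = \frac{25}{\left(-1\right) 5 \left(-3\right) - 16} \cdot 6 = \frac{25}{\left(-5\right) \left(-3\right) - 16} \cdot 6 = \frac{25}{15 - 16} \cdot 6 = \frac{25}{-1} \cdot 6 = 25 \left(-1\right) 6 = \left(-25\right) 6 = -150$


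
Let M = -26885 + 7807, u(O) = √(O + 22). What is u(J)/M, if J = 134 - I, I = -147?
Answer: -√303/19078 ≈ -0.00091241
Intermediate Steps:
J = 281 (J = 134 - 1*(-147) = 134 + 147 = 281)
u(O) = √(22 + O)
M = -19078
u(J)/M = √(22 + 281)/(-19078) = √303*(-1/19078) = -√303/19078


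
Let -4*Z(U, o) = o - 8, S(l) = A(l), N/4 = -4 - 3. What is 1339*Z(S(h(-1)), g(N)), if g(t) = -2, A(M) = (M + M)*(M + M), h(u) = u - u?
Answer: 6695/2 ≈ 3347.5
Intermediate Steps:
h(u) = 0
N = -28 (N = 4*(-4 - 3) = 4*(-7) = -28)
A(M) = 4*M² (A(M) = (2*M)*(2*M) = 4*M²)
S(l) = 4*l²
Z(U, o) = 2 - o/4 (Z(U, o) = -(o - 8)/4 = -(-8 + o)/4 = 2 - o/4)
1339*Z(S(h(-1)), g(N)) = 1339*(2 - ¼*(-2)) = 1339*(2 + ½) = 1339*(5/2) = 6695/2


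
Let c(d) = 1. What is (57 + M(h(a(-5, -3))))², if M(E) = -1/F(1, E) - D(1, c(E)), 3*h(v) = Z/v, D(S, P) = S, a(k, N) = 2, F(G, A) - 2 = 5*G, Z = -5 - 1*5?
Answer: 152881/49 ≈ 3120.0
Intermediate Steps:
Z = -10 (Z = -5 - 5 = -10)
F(G, A) = 2 + 5*G
h(v) = -10/(3*v) (h(v) = (-10/v)/3 = -10/(3*v))
M(E) = -8/7 (M(E) = -1/(2 + 5*1) - 1*1 = -1/(2 + 5) - 1 = -1/7 - 1 = -1*⅐ - 1 = -⅐ - 1 = -8/7)
(57 + M(h(a(-5, -3))))² = (57 - 8/7)² = (391/7)² = 152881/49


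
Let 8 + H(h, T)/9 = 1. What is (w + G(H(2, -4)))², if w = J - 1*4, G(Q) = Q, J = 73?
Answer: 36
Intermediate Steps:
H(h, T) = -63 (H(h, T) = -72 + 9*1 = -72 + 9 = -63)
w = 69 (w = 73 - 1*4 = 73 - 4 = 69)
(w + G(H(2, -4)))² = (69 - 63)² = 6² = 36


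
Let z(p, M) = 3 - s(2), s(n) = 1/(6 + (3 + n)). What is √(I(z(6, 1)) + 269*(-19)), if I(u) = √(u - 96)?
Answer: √(-618431 + 352*I*√11)/11 ≈ 0.067479 + 71.491*I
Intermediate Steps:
s(n) = 1/(9 + n)
z(p, M) = 32/11 (z(p, M) = 3 - 1/(9 + 2) = 3 - 1/11 = 32/11)
I(u) = √(-96 + u)
√(I(z(6, 1)) + 269*(-19)) = √(√(-96 + 32/11) + 269*(-19)) = √(√(-1024/11) - 5111) = √(32*I*√11/11 - 5111) = √(-5111 + 32*I*√11/11)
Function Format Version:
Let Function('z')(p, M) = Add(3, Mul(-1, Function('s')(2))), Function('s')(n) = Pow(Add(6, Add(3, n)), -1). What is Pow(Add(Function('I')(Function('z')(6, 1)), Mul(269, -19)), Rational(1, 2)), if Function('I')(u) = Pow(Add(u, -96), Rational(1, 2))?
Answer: Mul(Rational(1, 11), Pow(Add(-618431, Mul(352, I, Pow(11, Rational(1, 2)))), Rational(1, 2))) ≈ Add(0.067479, Mul(71.491, I))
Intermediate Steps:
Function('s')(n) = Pow(Add(9, n), -1)
Function('z')(p, M) = Rational(32, 11) (Function('z')(p, M) = Add(3, Mul(-1, Pow(Add(9, 2), -1))) = Add(3, Mul(-1, Pow(11, -1))) = Add(3, Mul(-1, Rational(1, 11))) = Add(3, Rational(-1, 11)) = Rational(32, 11))
Function('I')(u) = Pow(Add(-96, u), Rational(1, 2))
Pow(Add(Function('I')(Function('z')(6, 1)), Mul(269, -19)), Rational(1, 2)) = Pow(Add(Pow(Add(-96, Rational(32, 11)), Rational(1, 2)), Mul(269, -19)), Rational(1, 2)) = Pow(Add(Pow(Rational(-1024, 11), Rational(1, 2)), -5111), Rational(1, 2)) = Pow(Add(Mul(Rational(32, 11), I, Pow(11, Rational(1, 2))), -5111), Rational(1, 2)) = Pow(Add(-5111, Mul(Rational(32, 11), I, Pow(11, Rational(1, 2)))), Rational(1, 2))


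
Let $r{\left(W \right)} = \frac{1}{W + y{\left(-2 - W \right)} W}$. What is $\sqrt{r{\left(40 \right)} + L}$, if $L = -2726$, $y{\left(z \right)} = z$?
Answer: $\frac{i \sqrt{1832962810}}{820} \approx 52.211 i$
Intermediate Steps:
$r{\left(W \right)} = \frac{1}{W + W \left(-2 - W\right)}$ ($r{\left(W \right)} = \frac{1}{W + \left(-2 - W\right) W} = \frac{1}{W + W \left(-2 - W\right)}$)
$\sqrt{r{\left(40 \right)} + L} = \sqrt{- \frac{1}{40 \left(1 + 40\right)} - 2726} = \sqrt{\left(-1\right) \frac{1}{40} \cdot \frac{1}{41} - 2726} = \sqrt{- \frac{1}{1640} - 2726} = \sqrt{- \frac{4470641}{1640}} = \frac{i \sqrt{1832962810}}{820}$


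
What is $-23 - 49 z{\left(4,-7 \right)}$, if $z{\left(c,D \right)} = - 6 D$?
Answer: $-2081$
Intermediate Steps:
$-23 - 49 z{\left(4,-7 \right)} = -23 - 49 \left(\left(-6\right) \left(-7\right)\right) = -23 - 2058 = -2081$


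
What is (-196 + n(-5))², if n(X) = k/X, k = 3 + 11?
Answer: 988036/25 ≈ 39521.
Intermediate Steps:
k = 14
n(X) = 14/X
(-196 + n(-5))² = (-196 + 14/(-5))² = (-196 + 14*(-⅕))² = (-196 - 14/5)² = (-994/5)² = 988036/25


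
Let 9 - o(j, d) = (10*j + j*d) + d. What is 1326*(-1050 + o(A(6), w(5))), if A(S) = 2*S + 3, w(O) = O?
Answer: -1685346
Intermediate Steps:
A(S) = 3 + 2*S
o(j, d) = 9 - d - 10*j - d*j (o(j, d) = 9 - ((10*j + j*d) + d) = 9 - ((10*j + d*j) + d) = 9 - (d + 10*j + d*j) = 9 + (-d - 10*j - d*j) = 9 - d - 10*j - d*j)
1326*(-1050 + o(A(6), w(5))) = 1326*(-1050 + (9 - 1*5 - 10*(3 + 2*6) - 1*5*(3 + 2*6))) = 1326*(-1050 + (9 - 5 - 10*(3 + 12) - 1*5*(3 + 12))) = 1326*(-1050 + (9 - 5 - 10*15 - 1*5*15)) = 1326*(-1050 + (9 - 5 - 150 - 75)) = 1326*(-1050 - 221) = 1326*(-1271) = -1685346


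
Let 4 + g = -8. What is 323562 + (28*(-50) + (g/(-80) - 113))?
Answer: 6440983/20 ≈ 3.2205e+5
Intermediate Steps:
g = -12 (g = -4 - 8 = -12)
323562 + (28*(-50) + (g/(-80) - 113)) = 323562 + (28*(-50) + (-12/(-80) - 113)) = 323562 + (-1400 + (-1/80*(-12) - 113)) = 323562 + (-1400 + (3/20 - 113)) = 323562 + (-1400 - 2257/20) = 323562 - 30257/20 = 6440983/20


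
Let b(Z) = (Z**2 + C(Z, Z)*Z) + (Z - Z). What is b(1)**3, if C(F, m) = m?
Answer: 8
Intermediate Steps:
b(Z) = 2*Z**2 (b(Z) = (Z**2 + Z*Z) + (Z - Z) = (Z**2 + Z**2) + 0 = 2*Z**2 + 0 = 2*Z**2)
b(1)**3 = (2*1**2)**3 = (2*1)**3 = 2**3 = 8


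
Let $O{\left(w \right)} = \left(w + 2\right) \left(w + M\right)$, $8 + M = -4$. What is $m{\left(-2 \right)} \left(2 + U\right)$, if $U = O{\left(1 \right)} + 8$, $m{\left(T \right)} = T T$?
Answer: $-92$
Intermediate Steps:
$M = -12$ ($M = -8 - 4 = -12$)
$O{\left(w \right)} = \left(-12 + w\right) \left(2 + w\right)$ ($O{\left(w \right)} = \left(w + 2\right) \left(w - 12\right) = \left(2 + w\right) \left(-12 + w\right) = \left(-12 + w\right) \left(2 + w\right)$)
$m{\left(T \right)} = T^{2}$
$U = -25$ ($U = \left(-24 + 1^{2} - 10\right) + 8 = \left(-24 + 1 - 10\right) + 8 = -33 + 8 = -25$)
$m{\left(-2 \right)} \left(2 + U\right) = \left(-2\right)^{2} \left(2 - 25\right) = 4 \left(-23\right) = -92$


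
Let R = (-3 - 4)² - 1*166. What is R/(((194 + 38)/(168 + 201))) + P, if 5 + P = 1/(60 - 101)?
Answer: -1817885/9512 ≈ -191.11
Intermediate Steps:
P = -206/41 (P = -5 + 1/(60 - 101) = -5 + 1/(-41) = -5 - 1/41 = -206/41 ≈ -5.0244)
R = -117 (R = (-7)² - 166 = 49 - 166 = -117)
R/(((194 + 38)/(168 + 201))) + P = -117*(168 + 201)/(194 + 38) - 206/41 = -117/(232/369) - 206/41 = -117/(232*(1/369)) - 206/41 = -117/232/369 - 206/41 = -117*369/232 - 206/41 = -43173/232 - 206/41 = -1817885/9512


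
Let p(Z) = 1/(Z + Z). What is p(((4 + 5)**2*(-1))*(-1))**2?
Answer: 1/26244 ≈ 3.8104e-5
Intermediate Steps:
p(Z) = 1/(2*Z)
p(((4 + 5)**2*(-1))*(-1))**2 = (1/(2*((((4 + 5)**2*(-1))*(-1)))))**2 = (1/(2*(((9**2*(-1))*(-1)))))**2 = (1/(2*(((81*(-1))*(-1)))))**2 = (1/(2*((-81*(-1)))))**2 = ((1/2)/81)**2 = ((1/2)*(1/81))**2 = (1/162)**2 = 1/26244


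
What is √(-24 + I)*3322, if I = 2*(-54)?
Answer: 6644*I*√33 ≈ 38167.0*I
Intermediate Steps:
I = -108
√(-24 + I)*3322 = √(-24 - 108)*3322 = √(-132)*3322 = (2*I*√33)*3322 = 6644*I*√33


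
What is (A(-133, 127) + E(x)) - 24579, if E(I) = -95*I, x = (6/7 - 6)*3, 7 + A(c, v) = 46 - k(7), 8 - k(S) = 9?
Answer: -161513/7 ≈ -23073.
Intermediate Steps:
k(S) = -1 (k(S) = 8 - 1*9 = 8 - 9 = -1)
A(c, v) = 40 (A(c, v) = -7 + (46 - 1*(-1)) = -7 + (46 + 1) = -7 + 47 = 40)
x = -108/7 (x = (6*(1/7) - 6)*3 = (6/7 - 6)*3 = -36/7*3 = -108/7 ≈ -15.429)
(A(-133, 127) + E(x)) - 24579 = (40 - 95*(-108/7)) - 24579 = (40 + 10260/7) - 24579 = 10540/7 - 24579 = -161513/7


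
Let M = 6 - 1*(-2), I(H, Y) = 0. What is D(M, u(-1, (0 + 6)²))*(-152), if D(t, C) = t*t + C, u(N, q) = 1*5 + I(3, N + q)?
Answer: -10488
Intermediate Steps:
M = 8 (M = 6 + 2 = 8)
u(N, q) = 5 (u(N, q) = 1*5 + 0 = 5 + 0 = 5)
D(t, C) = C + t² (D(t, C) = t² + C = C + t²)
D(M, u(-1, (0 + 6)²))*(-152) = (5 + 8²)*(-152) = (5 + 64)*(-152) = 69*(-152) = -10488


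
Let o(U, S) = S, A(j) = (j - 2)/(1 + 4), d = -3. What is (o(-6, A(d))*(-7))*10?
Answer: 70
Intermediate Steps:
A(j) = -⅖ + j/5 (A(j) = (-2 + j)/5 = (-2 + j)*(⅕) = -⅖ + j/5)
(o(-6, A(d))*(-7))*10 = ((-⅖ + (⅕)*(-3))*(-7))*10 = ((-⅖ - ⅗)*(-7))*10 = -1*(-7)*10 = 7*10 = 70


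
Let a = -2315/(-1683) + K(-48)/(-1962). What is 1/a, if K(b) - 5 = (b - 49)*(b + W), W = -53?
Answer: -61149/221384 ≈ -0.27621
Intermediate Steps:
K(b) = 5 + (-53 + b)*(-49 + b) (K(b) = 5 + (b - 49)*(b - 53) = 5 + (-49 + b)*(-53 + b) = 5 + (-53 + b)*(-49 + b))
a = -221384/61149 (a = -2315/(-1683) + (2602 + (-48)² - 102*(-48))/(-1962) = -2315*(-1/1683) + (2602 + 2304 + 4896)*(-1/1962) = 2315/1683 + 9802*(-1/1962) = 2315/1683 - 4901/981 = -221384/61149 ≈ -3.6204)
1/a = 1/(-221384/61149) = -61149/221384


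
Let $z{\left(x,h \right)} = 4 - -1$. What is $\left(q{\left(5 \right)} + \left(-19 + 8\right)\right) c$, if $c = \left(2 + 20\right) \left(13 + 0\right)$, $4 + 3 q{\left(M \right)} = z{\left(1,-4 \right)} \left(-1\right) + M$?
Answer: $- \frac{10582}{3} \approx -3527.3$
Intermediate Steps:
$z{\left(x,h \right)} = 5$ ($z{\left(x,h \right)} = 4 + 1 = 5$)
$q{\left(M \right)} = -3 + \frac{M}{3}$ ($q{\left(M \right)} = - \frac{4}{3} + \frac{5 \left(-1\right) + M}{3} = - \frac{4}{3} + \frac{-5 + M}{3} = - \frac{4}{3} + \left(- \frac{5}{3} + \frac{M}{3}\right) = -3 + \frac{M}{3}$)
$c = 286$ ($c = 22 \cdot 13 = 286$)
$\left(q{\left(5 \right)} + \left(-19 + 8\right)\right) c = \left(\left(-3 + \frac{1}{3} \cdot 5\right) + \left(-19 + 8\right)\right) 286 = \left(\left(-3 + \frac{5}{3}\right) - 11\right) 286 = \left(- \frac{4}{3} - 11\right) 286 = \left(- \frac{37}{3}\right) 286 = - \frac{10582}{3}$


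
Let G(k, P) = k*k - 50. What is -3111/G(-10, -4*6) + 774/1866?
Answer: -961071/15550 ≈ -61.805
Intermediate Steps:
G(k, P) = -50 + k² (G(k, P) = k² - 50 = -50 + k²)
-3111/G(-10, -4*6) + 774/1866 = -3111/(-50 + (-10)²) + 774/1866 = -3111/(-50 + 100) + 774*(1/1866) = -3111/50 + 129/311 = -961071/15550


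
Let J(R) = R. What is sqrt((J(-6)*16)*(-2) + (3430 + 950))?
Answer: 6*sqrt(127) ≈ 67.617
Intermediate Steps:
sqrt((J(-6)*16)*(-2) + (3430 + 950)) = sqrt(-6*16*(-2) + (3430 + 950)) = sqrt(-96*(-2) + 4380) = sqrt(192 + 4380) = sqrt(4572) = 6*sqrt(127)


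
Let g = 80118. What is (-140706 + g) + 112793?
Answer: 52205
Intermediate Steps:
(-140706 + g) + 112793 = (-140706 + 80118) + 112793 = -60588 + 112793 = 52205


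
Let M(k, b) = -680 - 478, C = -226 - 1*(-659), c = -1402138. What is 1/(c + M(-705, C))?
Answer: -1/1403296 ≈ -7.1261e-7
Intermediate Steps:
C = 433 (C = -226 + 659 = 433)
M(k, b) = -1158
1/(c + M(-705, C)) = 1/(-1402138 - 1158) = 1/(-1403296) = -1/1403296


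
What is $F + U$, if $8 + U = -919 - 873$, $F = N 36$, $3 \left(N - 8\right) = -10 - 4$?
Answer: $-1680$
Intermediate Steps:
$N = \frac{10}{3}$ ($N = 8 + \frac{-10 - 4}{3} = 8 + \frac{1}{3} \left(-14\right) = 8 - \frac{14}{3} = \frac{10}{3} \approx 3.3333$)
$F = 120$ ($F = \frac{10}{3} \cdot 36 = 120$)
$U = -1800$ ($U = -8 - 1792 = -1800$)
$F + U = 120 - 1800 = -1680$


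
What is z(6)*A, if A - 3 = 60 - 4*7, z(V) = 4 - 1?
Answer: 105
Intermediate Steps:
z(V) = 3
A = 35 (A = 3 + (60 - 4*7) = 3 + (60 - 1*28) = 3 + (60 - 28) = 3 + 32 = 35)
z(6)*A = 3*35 = 105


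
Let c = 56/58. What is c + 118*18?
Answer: 61624/29 ≈ 2125.0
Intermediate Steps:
c = 28/29 (c = 56*(1/58) = 28/29 ≈ 0.96552)
c + 118*18 = 28/29 + 118*18 = 28/29 + 2124 = 61624/29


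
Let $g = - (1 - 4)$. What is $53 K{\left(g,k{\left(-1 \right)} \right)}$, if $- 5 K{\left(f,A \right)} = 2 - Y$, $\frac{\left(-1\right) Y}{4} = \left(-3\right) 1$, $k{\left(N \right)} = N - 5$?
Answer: $106$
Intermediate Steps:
$k{\left(N \right)} = -5 + N$ ($k{\left(N \right)} = N - 5 = -5 + N$)
$Y = 12$ ($Y = - 4 \left(\left(-3\right) 1\right) = \left(-4\right) \left(-3\right) = 12$)
$g = 3$ ($g = \left(-1\right) \left(-3\right) = 3$)
$K{\left(f,A \right)} = 2$ ($K{\left(f,A \right)} = - \frac{2 - 12}{5} = \left(- \frac{1}{5}\right) \left(-10\right) = 2$)
$53 K{\left(g,k{\left(-1 \right)} \right)} = 53 \cdot 2 = 106$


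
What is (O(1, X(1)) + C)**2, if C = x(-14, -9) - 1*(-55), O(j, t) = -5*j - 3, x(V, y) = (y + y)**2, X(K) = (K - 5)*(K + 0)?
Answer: 137641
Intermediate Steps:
X(K) = K*(-5 + K) (X(K) = (-5 + K)*K = K*(-5 + K))
x(V, y) = 4*y**2 (x(V, y) = (2*y)**2 = 4*y**2)
O(j, t) = -3 - 5*j
C = 379 (C = 4*(-9)**2 - 1*(-55) = 4*81 + 55 = 324 + 55 = 379)
(O(1, X(1)) + C)**2 = ((-3 - 5*1) + 379)**2 = ((-3 - 5) + 379)**2 = (-8 + 379)**2 = 371**2 = 137641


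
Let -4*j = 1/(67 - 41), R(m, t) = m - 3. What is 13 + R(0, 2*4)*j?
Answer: 1355/104 ≈ 13.029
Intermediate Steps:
R(m, t) = -3 + m
j = -1/104 (j = -1/(4*(67 - 41)) = -¼/26 = -¼*1/26 = -1/104 ≈ -0.0096154)
13 + R(0, 2*4)*j = 13 + (-3 + 0)*(-1/104) = 13 - 3*(-1/104) = 13 + 3/104 = 1355/104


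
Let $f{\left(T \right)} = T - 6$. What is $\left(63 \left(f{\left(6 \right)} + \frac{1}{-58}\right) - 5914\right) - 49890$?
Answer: $- \frac{3236695}{58} \approx -55805.0$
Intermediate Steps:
$f{\left(T \right)} = -6 + T$ ($f{\left(T \right)} = T - 6 = -6 + T$)
$\left(63 \left(f{\left(6 \right)} + \frac{1}{-58}\right) - 5914\right) - 49890 = \left(63 \left(\left(-6 + 6\right) + \frac{1}{-58}\right) - 5914\right) - 49890 = \left(63 \left(0 - \frac{1}{58}\right) - 5914\right) - 49890 = \left(63 \left(- \frac{1}{58}\right) - 5914\right) - 49890 = \left(- \frac{63}{58} - 5914\right) - 49890 = - \frac{343075}{58} - 49890 = - \frac{3236695}{58}$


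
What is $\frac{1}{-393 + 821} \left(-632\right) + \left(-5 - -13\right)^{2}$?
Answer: $\frac{6690}{107} \approx 62.523$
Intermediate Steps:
$\frac{1}{-393 + 821} \left(-632\right) + \left(-5 - -13\right)^{2} = \frac{1}{428} \left(-632\right) + \left(-5 + 13\right)^{2} = \frac{1}{428} \left(-632\right) + 8^{2} = - \frac{158}{107} + 64 = \frac{6690}{107}$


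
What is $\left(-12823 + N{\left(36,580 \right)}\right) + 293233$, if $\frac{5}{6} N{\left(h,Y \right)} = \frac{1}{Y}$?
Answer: $\frac{406594503}{1450} \approx 2.8041 \cdot 10^{5}$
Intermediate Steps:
$N{\left(h,Y \right)} = \frac{6}{5 Y}$
$\left(-12823 + N{\left(36,580 \right)}\right) + 293233 = \left(-12823 + \frac{6}{5 \cdot 580}\right) + 293233 = \left(-12823 + \frac{6}{5} \cdot \frac{1}{580}\right) + 293233 = \left(-12823 + \frac{3}{1450}\right) + 293233 = - \frac{18593347}{1450} + 293233 = \frac{406594503}{1450}$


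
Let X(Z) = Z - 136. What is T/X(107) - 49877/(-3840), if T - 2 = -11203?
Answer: 44458273/111360 ≈ 399.23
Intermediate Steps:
T = -11201 (T = 2 - 11203 = -11201)
X(Z) = -136 + Z
T/X(107) - 49877/(-3840) = -11201/(-136 + 107) - 49877/(-3840) = -11201/(-29) - 49877*(-1/3840) = -11201*(-1/29) + 49877/3840 = 11201/29 + 49877/3840 = 44458273/111360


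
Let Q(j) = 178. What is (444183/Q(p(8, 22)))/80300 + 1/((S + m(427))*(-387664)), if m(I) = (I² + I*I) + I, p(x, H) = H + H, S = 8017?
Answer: 8030729459256353/258421480512474400 ≈ 0.031076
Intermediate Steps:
p(x, H) = 2*H
m(I) = I + 2*I² (m(I) = (I² + I²) + I = 2*I² + I = I + 2*I²)
(444183/Q(p(8, 22)))/80300 + 1/((S + m(427))*(-387664)) = (444183/178)/80300 + 1/((8017 + 427*(1 + 2*427))*(-387664)) = (444183*(1/178))*(1/80300) - 1/387664/(8017 + 427*(1 + 854)) = (444183/178)*(1/80300) - 1/387664/(8017 + 427*855) = 444183/14293400 - 1/387664/(8017 + 365085) = 444183/14293400 - 1/387664/373102 = 444183/14293400 + (1/373102)*(-1/387664) = 444183/14293400 - 1/144638213728 = 8030729459256353/258421480512474400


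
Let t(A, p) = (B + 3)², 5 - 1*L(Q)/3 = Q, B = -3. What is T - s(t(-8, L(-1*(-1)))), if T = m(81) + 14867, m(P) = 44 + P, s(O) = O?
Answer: 14992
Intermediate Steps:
L(Q) = 15 - 3*Q
t(A, p) = 0 (t(A, p) = (-3 + 3)² = 0² = 0)
T = 14992 (T = (44 + 81) + 14867 = 125 + 14867 = 14992)
T - s(t(-8, L(-1*(-1)))) = 14992 - 1*0 = 14992 + 0 = 14992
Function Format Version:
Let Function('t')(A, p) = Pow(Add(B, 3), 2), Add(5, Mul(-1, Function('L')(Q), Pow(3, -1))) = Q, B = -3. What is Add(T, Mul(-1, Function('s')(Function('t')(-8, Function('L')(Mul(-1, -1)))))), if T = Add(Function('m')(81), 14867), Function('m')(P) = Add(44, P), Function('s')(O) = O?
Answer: 14992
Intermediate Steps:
Function('L')(Q) = Add(15, Mul(-3, Q))
Function('t')(A, p) = 0 (Function('t')(A, p) = Pow(Add(-3, 3), 2) = Pow(0, 2) = 0)
T = 14992 (T = Add(Add(44, 81), 14867) = Add(125, 14867) = 14992)
Add(T, Mul(-1, Function('s')(Function('t')(-8, Function('L')(Mul(-1, -1)))))) = Add(14992, Mul(-1, 0)) = Add(14992, 0) = 14992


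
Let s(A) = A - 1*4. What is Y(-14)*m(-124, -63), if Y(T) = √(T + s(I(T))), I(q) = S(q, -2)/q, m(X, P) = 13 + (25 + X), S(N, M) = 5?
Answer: -43*I*√3598/7 ≈ -368.47*I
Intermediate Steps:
m(X, P) = 38 + X
I(q) = 5/q
s(A) = -4 + A (s(A) = A - 4 = -4 + A)
Y(T) = √(-4 + T + 5/T) (Y(T) = √(T + (-4 + 5/T)) = √(-4 + T + 5/T))
Y(-14)*m(-124, -63) = √(-4 - 14 + 5/(-14))*(38 - 124) = √(-4 - 14 + 5*(-1/14))*(-86) = √(-4 - 14 - 5/14)*(-86) = √(-257/14)*(-86) = (I*√3598/14)*(-86) = -43*I*√3598/7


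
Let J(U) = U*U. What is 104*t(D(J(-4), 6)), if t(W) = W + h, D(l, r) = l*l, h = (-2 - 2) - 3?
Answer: 25896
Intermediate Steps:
J(U) = U**2
h = -7 (h = -4 - 3 = -7)
D(l, r) = l**2
t(W) = -7 + W (t(W) = W - 7 = -7 + W)
104*t(D(J(-4), 6)) = 104*(-7 + ((-4)**2)**2) = 104*(-7 + 16**2) = 104*(-7 + 256) = 104*249 = 25896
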